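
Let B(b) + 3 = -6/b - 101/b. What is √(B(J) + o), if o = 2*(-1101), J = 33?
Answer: 2*I*√601194/33 ≈ 46.992*I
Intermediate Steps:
B(b) = -3 - 107/b (B(b) = -3 + (-6/b - 101/b) = -3 - 107/b)
o = -2202
√(B(J) + o) = √((-3 - 107/33) - 2202) = √(-206/33 - 2202) = √(-72872/33) = 2*I*√601194/33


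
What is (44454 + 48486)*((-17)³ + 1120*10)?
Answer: 584313780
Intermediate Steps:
(44454 + 48486)*((-17)³ + 1120*10) = 92940*(-4913 + 11200) = 92940*6287 = 584313780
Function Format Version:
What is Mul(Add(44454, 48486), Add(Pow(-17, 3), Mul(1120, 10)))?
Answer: 584313780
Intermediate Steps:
Mul(Add(44454, 48486), Add(Pow(-17, 3), Mul(1120, 10))) = Mul(92940, Add(-4913, 11200)) = Mul(92940, 6287) = 584313780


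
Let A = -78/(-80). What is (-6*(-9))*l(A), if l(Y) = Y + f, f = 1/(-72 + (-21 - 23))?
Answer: 30267/580 ≈ 52.185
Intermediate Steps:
A = 39/40 (A = -78*(-1/80) = 39/40 ≈ 0.97500)
f = -1/116 (f = 1/(-72 - 44) = 1/(-116) = -1/116 ≈ -0.0086207)
l(Y) = -1/116 + Y (l(Y) = Y - 1/116 = -1/116 + Y)
(-6*(-9))*l(A) = (-6*(-9))*(-1/116 + 39/40) = 54*(1121/1160) = 30267/580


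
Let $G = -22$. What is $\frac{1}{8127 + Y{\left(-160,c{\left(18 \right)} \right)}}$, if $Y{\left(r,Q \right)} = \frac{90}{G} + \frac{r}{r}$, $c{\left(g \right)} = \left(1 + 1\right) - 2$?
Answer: $\frac{11}{89363} \approx 0.00012309$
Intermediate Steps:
$c{\left(g \right)} = 0$ ($c{\left(g \right)} = 2 - 2 = 0$)
$Y{\left(r,Q \right)} = - \frac{34}{11}$ ($Y{\left(r,Q \right)} = \frac{90}{-22} + \frac{r}{r} = 90 \left(- \frac{1}{22}\right) + 1 = - \frac{45}{11} + 1 = - \frac{34}{11}$)
$\frac{1}{8127 + Y{\left(-160,c{\left(18 \right)} \right)}} = \frac{1}{8127 - \frac{34}{11}} = \frac{1}{\frac{89363}{11}} = \frac{11}{89363}$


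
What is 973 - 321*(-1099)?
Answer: 353752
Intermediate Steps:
973 - 321*(-1099) = 973 + 352779 = 353752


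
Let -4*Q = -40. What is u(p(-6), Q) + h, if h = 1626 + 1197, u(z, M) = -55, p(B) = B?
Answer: 2768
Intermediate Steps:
Q = 10 (Q = -¼*(-40) = 10)
h = 2823
u(p(-6), Q) + h = -55 + 2823 = 2768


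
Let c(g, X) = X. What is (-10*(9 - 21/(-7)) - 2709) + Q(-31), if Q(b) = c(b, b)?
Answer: -2860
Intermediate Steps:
Q(b) = b
(-10*(9 - 21/(-7)) - 2709) + Q(-31) = (-10*(9 - 21/(-7)) - 2709) - 31 = (-10*(9 - 21*(-1/7)) - 2709) - 31 = (-10*(9 + 3) - 2709) - 31 = (-10*12 - 2709) - 31 = (-120 - 2709) - 31 = -2829 - 31 = -2860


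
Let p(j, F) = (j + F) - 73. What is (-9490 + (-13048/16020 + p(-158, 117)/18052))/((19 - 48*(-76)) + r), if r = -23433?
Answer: 343084914797/714523703580 ≈ 0.48016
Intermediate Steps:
p(j, F) = -73 + F + j (p(j, F) = (F + j) - 73 = -73 + F + j)
(-9490 + (-13048/16020 + p(-158, 117)/18052))/((19 - 48*(-76)) + r) = (-9490 + (-13048/16020 + (-73 + 117 - 158)/18052))/((19 - 48*(-76)) - 23433) = (-9490 + (-13048*1/16020 - 114*1/18052))/((19 + 3648) - 23433) = (-9490 + (-3262/4005 - 57/9026))/(3667 - 23433) = (-9490 - 29671097/36149130)/(-19766) = -343084914797/36149130*(-1/19766) = 343084914797/714523703580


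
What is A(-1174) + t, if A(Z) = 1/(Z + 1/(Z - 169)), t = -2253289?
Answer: -3552722461730/1576683 ≈ -2.2533e+6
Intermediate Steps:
A(Z) = 1/(Z + 1/(-169 + Z))
A(-1174) + t = (-169 - 1174)/(1 + (-1174)² - 169*(-1174)) - 2253289 = -1343/(1 + 1378276 + 198406) - 2253289 = -1343/1576683 - 2253289 = -3552722461730/1576683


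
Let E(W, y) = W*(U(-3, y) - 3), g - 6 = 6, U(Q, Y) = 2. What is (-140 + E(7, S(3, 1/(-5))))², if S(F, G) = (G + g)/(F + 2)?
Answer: 21609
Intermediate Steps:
g = 12 (g = 6 + 6 = 12)
S(F, G) = (12 + G)/(2 + F) (S(F, G) = (G + 12)/(F + 2) = (12 + G)/(2 + F))
E(W, y) = -W (E(W, y) = W*(2 - 3) = W*(-1) = -W)
(-140 + E(7, S(3, 1/(-5))))² = (-140 - 1*7)² = (-140 - 7)² = (-147)² = 21609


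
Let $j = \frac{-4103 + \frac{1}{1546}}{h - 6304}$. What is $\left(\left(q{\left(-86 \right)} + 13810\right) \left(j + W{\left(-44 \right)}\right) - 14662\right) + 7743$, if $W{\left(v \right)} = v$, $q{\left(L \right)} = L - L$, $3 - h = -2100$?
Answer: $- \frac{1951902252022}{3247373} \approx -6.0107 \cdot 10^{5}$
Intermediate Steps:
$h = 2103$ ($h = 3 - -2100 = 3 + 2100 = 2103$)
$q{\left(L \right)} = 0$
$j = \frac{6343237}{6494746}$ ($j = \frac{-4103 + \frac{1}{1546}}{2103 - 6304} = \frac{-4103 + \frac{1}{1546}}{-4201} = \left(- \frac{6343237}{1546}\right) \left(- \frac{1}{4201}\right) = \frac{6343237}{6494746} \approx 0.97667$)
$\left(\left(q{\left(-86 \right)} + 13810\right) \left(j + W{\left(-44 \right)}\right) - 14662\right) + 7743 = \left(\left(0 + 13810\right) \left(\frac{6343237}{6494746} - 44\right) - 14662\right) + 7743 = \left(13810 \left(- \frac{279425587}{6494746}\right) - 14662\right) + 7743 = \left(- \frac{1929433678235}{3247373} - 14662\right) + 7743 = - \frac{1977046661161}{3247373} + 7743 = - \frac{1951902252022}{3247373}$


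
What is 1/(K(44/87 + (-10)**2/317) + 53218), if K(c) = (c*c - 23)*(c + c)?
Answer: 20976621625539/1115564682973774358 ≈ 1.8804e-5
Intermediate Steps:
K(c) = 2*c*(-23 + c**2) (K(c) = (c**2 - 23)*(2*c) = (-23 + c**2)*(2*c) = 2*c*(-23 + c**2))
1/(K(44/87 + (-10)**2/317) + 53218) = 1/(2*(44/87 + (-10)**2/317)*(-23 + (44/87 + (-10)**2/317)**2) + 53218) = 1/(2*(44*(1/87) + 100*(1/317))*(-23 + (44*(1/87) + 100*(1/317))**2) + 53218) = 1/(2*(44/87 + 100/317)*(-23 + (44/87 + 100/317)**2) + 53218) = 1/(2*(22648/27579)*(-23 + (22648/27579)**2) + 53218) = 1/(2*(22648/27579)*(-23 + 512931904/760601241) + 53218) = 1/(2*(22648/27579)*(-16980896639/760601241) + 53218) = 1/(-769166694160144/20976621625539 + 53218) = 1/(1115564682973774358/20976621625539) = 20976621625539/1115564682973774358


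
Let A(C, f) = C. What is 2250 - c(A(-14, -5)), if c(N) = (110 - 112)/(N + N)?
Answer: 31499/14 ≈ 2249.9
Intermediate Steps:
c(N) = -1/N (c(N) = -2*1/(2*N) = -1/N)
2250 - c(A(-14, -5)) = 2250 - (-1)/(-14) = 2250 - (-1)*(-1)/14 = 2250 - 1*1/14 = 2250 - 1/14 = 31499/14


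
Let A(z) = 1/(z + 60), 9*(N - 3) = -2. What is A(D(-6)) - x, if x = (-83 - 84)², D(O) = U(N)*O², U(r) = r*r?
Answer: -84782551/3040 ≈ -27889.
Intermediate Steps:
N = 25/9 (N = 3 + (⅑)*(-2) = 3 - 2/9 = 25/9 ≈ 2.7778)
U(r) = r²
D(O) = 625*O²/81 (D(O) = (25/9)²*O² = 625*O²/81)
A(z) = 1/(60 + z)
x = 27889 (x = (-167)² = 27889)
A(D(-6)) - x = 1/(60 + (625/81)*(-6)²) - 1*27889 = 1/(60 + (625/81)*36) - 27889 = 1/(60 + 2500/9) - 27889 = 1/(3040/9) - 27889 = 9/3040 - 27889 = -84782551/3040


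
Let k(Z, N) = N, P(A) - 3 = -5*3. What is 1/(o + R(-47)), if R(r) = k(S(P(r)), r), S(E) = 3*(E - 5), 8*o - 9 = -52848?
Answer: -8/53215 ≈ -0.00015033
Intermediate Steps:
o = -52839/8 (o = 9/8 + (⅛)*(-52848) = 9/8 - 6606 = -52839/8 ≈ -6604.9)
P(A) = -12 (P(A) = 3 - 5*3 = 3 - 15 = -12)
S(E) = -15 + 3*E (S(E) = 3*(-5 + E) = -15 + 3*E)
R(r) = r
1/(o + R(-47)) = 1/(-52839/8 - 47) = 1/(-53215/8) = -8/53215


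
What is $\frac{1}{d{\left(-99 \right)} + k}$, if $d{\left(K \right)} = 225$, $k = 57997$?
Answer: $\frac{1}{58222} \approx 1.7176 \cdot 10^{-5}$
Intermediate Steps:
$\frac{1}{d{\left(-99 \right)} + k} = \frac{1}{225 + 57997} = \frac{1}{58222}$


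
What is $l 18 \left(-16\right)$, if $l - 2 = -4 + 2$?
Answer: $0$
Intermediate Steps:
$l = 0$ ($l = 2 + \left(-4 + 2\right) = 2 - 2 = 0$)
$l 18 \left(-16\right) = 0 \cdot 18 \left(-16\right) = 0 \left(-16\right) = 0$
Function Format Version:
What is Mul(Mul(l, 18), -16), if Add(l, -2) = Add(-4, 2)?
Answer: 0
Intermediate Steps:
l = 0 (l = Add(2, Add(-4, 2)) = Add(2, -2) = 0)
Mul(Mul(l, 18), -16) = Mul(Mul(0, 18), -16) = Mul(0, -16) = 0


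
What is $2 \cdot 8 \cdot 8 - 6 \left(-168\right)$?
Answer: $1136$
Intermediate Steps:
$2 \cdot 8 \cdot 8 - 6 \left(-168\right) = 16 \cdot 8 - -1008 = 128 + 1008 = 1136$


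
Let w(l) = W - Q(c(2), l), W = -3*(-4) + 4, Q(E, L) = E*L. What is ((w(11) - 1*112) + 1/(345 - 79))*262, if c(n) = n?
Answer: -4111697/133 ≈ -30915.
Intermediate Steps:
W = 16 (W = 12 + 4 = 16)
w(l) = 16 - 2*l
((w(11) - 1*112) + 1/(345 - 79))*262 = (((16 - 2*11) - 1*112) + 1/(345 - 79))*262 = (((16 - 22) - 112) + 1/266)*262 = ((-6 - 112) + 1/266)*262 = (-118 + 1/266)*262 = -31387/266*262 = -4111697/133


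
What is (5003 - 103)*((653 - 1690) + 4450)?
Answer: 16723700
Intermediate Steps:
(5003 - 103)*((653 - 1690) + 4450) = 4900*(-1037 + 4450) = 4900*3413 = 16723700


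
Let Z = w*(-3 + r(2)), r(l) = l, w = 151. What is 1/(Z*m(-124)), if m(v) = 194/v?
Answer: 62/14647 ≈ 0.0042330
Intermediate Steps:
Z = -151 (Z = 151*(-3 + 2) = 151*(-1) = -151)
1/(Z*m(-124)) = 1/((-151)*((194/(-124)))) = -1/(151*(194*(-1/124))) = -1/(151*(-97/62)) = -1/151*(-62/97) = 62/14647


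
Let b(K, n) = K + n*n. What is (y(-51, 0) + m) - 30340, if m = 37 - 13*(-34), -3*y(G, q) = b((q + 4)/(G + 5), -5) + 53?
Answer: -2062201/69 ≈ -29887.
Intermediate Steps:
b(K, n) = K + n²
y(G, q) = -26 - (4 + q)/(3*(5 + G)) (y(G, q) = -(((q + 4)/(G + 5) + (-5)²) + 53)/3 = -(((4 + q)/(5 + G) + 25) + 53)/3 = -((25 + (4 + q)/(5 + G)) + 53)/3 = -(78 + (4 + q)/(5 + G))/3 = -26 - (4 + q)/(3*(5 + G)))
m = 479 (m = 37 + 442 = 479)
(y(-51, 0) + m) - 30340 = ((-394 - 1*0 - 78*(-51))/(3*(5 - 51)) + 479) - 30340 = ((⅓)*(-394 + 0 + 3978)/(-46) + 479) - 30340 = ((⅓)*(-1/46)*3584 + 479) - 30340 = (-1792/69 + 479) - 30340 = 31259/69 - 30340 = -2062201/69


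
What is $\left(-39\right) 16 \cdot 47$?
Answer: $-29328$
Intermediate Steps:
$\left(-39\right) 16 \cdot 47 = \left(-624\right) 47 = -29328$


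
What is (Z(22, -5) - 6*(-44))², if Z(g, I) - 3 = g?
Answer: 83521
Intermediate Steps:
Z(g, I) = 3 + g
(Z(22, -5) - 6*(-44))² = ((3 + 22) - 6*(-44))² = (25 + 264)² = 289² = 83521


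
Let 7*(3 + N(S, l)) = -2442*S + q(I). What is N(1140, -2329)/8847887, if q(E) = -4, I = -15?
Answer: -2783905/61935209 ≈ -0.044949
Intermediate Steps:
N(S, l) = -25/7 - 2442*S/7 (N(S, l) = -3 + (-2442*S - 4)/7 = -3 + (-4 - 2442*S)/7 = -3 + (-4/7 - 2442*S/7) = -25/7 - 2442*S/7)
N(1140, -2329)/8847887 = (-25/7 - 2442/7*1140)/8847887 = (-25/7 - 2783880/7)*(1/8847887) = -2783905/7*1/8847887 = -2783905/61935209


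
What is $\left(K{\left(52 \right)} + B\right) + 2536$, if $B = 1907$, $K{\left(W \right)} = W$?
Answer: $4495$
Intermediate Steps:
$\left(K{\left(52 \right)} + B\right) + 2536 = \left(52 + 1907\right) + 2536 = 1959 + 2536 = 4495$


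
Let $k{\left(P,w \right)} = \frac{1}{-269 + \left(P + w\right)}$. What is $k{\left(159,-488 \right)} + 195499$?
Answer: $\frac{116908401}{598} \approx 1.955 \cdot 10^{5}$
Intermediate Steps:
$k{\left(P,w \right)} = \frac{1}{-269 + P + w}$
$k{\left(159,-488 \right)} + 195499 = \frac{1}{-269 + 159 - 488} + 195499 = \frac{1}{-598} + 195499 = - \frac{1}{598} + 195499 = \frac{116908401}{598}$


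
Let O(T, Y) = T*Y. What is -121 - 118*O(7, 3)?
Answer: -2599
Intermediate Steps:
-121 - 118*O(7, 3) = -121 - 826*3 = -121 - 118*21 = -121 - 2478 = -2599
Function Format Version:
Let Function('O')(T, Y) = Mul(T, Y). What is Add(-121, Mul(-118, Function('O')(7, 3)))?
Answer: -2599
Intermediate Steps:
Add(-121, Mul(-118, Function('O')(7, 3))) = Add(-121, Mul(-118, Mul(7, 3))) = Add(-121, Mul(-118, 21)) = Add(-121, -2478) = -2599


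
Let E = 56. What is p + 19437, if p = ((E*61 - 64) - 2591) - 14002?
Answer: 6196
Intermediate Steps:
p = -13241 (p = ((56*61 - 64) - 2591) - 14002 = ((3416 - 64) - 2591) - 14002 = (3352 - 2591) - 14002 = 761 - 14002 = -13241)
p + 19437 = -13241 + 19437 = 6196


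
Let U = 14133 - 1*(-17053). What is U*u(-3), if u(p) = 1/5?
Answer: 31186/5 ≈ 6237.2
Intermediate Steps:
U = 31186 (U = 14133 + 17053 = 31186)
u(p) = 1/5
U*u(-3) = 31186*(1/5) = 31186/5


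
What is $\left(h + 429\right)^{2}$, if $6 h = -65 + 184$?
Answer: $\frac{7252249}{36} \approx 2.0145 \cdot 10^{5}$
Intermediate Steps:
$h = \frac{119}{6}$ ($h = \frac{-65 + 184}{6} = \frac{1}{6} \cdot 119 = \frac{119}{6} \approx 19.833$)
$\left(h + 429\right)^{2} = \left(\frac{119}{6} + 429\right)^{2} = \left(\frac{2693}{6}\right)^{2} = \frac{7252249}{36}$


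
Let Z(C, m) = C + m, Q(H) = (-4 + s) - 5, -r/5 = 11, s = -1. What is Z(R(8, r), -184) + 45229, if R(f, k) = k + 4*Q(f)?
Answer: 44950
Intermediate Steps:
r = -55 (r = -5*11 = -55)
Q(H) = -10 (Q(H) = (-4 - 1) - 5 = -5 - 5 = -10)
R(f, k) = -40 + k (R(f, k) = k + 4*(-10) = k - 40 = -40 + k)
Z(R(8, r), -184) + 45229 = ((-40 - 55) - 184) + 45229 = (-95 - 184) + 45229 = -279 + 45229 = 44950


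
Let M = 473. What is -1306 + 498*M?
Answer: 234248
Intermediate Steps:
-1306 + 498*M = -1306 + 498*473 = -1306 + 235554 = 234248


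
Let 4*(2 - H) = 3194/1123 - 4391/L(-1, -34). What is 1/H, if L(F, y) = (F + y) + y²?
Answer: 5035532/11421683 ≈ 0.44087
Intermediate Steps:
L(F, y) = F + y + y²
H = 11421683/5035532 (H = 2 - (3194/1123 - 4391/(-1 - 34 + (-34)²))/4 = 2 - (3194*(1/1123) - 4391/(-1 - 34 + 1156))/4 = 2 - (3194/1123 - 4391/1121)/4 = 2 - ¼*(-1350619/1258883) = 2 + 1350619/5035532 = 11421683/5035532 ≈ 2.2682)
1/H = 1/(11421683/5035532) = 5035532/11421683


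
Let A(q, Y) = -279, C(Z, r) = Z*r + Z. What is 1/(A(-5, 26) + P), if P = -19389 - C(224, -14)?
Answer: -1/16756 ≈ -5.9680e-5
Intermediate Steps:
C(Z, r) = Z + Z*r
P = -16477 (P = -19389 - 224*(1 - 14) = -19389 - 224*(-13) = -19389 - 1*(-2912) = -19389 + 2912 = -16477)
1/(A(-5, 26) + P) = 1/(-279 - 16477) = 1/(-16756) = -1/16756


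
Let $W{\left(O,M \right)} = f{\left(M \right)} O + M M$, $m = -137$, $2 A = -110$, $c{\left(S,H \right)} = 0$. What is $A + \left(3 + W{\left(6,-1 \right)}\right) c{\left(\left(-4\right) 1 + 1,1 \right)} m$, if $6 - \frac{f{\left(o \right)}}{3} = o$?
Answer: $-55$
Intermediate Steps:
$f{\left(o \right)} = 18 - 3 o$
$A = -55$ ($A = \frac{1}{2} \left(-110\right) = -55$)
$W{\left(O,M \right)} = M^{2} + O \left(18 - 3 M\right)$ ($W{\left(O,M \right)} = \left(18 - 3 M\right) O + M M = O \left(18 - 3 M\right) + M^{2} = M^{2} + O \left(18 - 3 M\right)$)
$A + \left(3 + W{\left(6,-1 \right)}\right) c{\left(\left(-4\right) 1 + 1,1 \right)} m = -55 + \left(3 - \left(-1 + 18 \left(-6 - 1\right)\right)\right) 0 \left(-137\right) = -55 + \left(3 - \left(-1 + 18 \left(-7\right)\right)\right) 0 \left(-137\right) = -55 + \left(3 + \left(1 + 126\right)\right) 0 \left(-137\right) = -55 + \left(3 + 127\right) 0 \left(-137\right) = -55 + 130 \cdot 0 \left(-137\right) = -55 + 0 \left(-137\right) = -55 + 0 = -55$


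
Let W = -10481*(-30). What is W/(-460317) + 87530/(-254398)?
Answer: -20046985025/19517287361 ≈ -1.0271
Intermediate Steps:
W = 314430
W/(-460317) + 87530/(-254398) = 314430/(-460317) + 87530/(-254398) = 314430*(-1/460317) + 87530*(-1/254398) = -104810/153439 - 43765/127199 = -20046985025/19517287361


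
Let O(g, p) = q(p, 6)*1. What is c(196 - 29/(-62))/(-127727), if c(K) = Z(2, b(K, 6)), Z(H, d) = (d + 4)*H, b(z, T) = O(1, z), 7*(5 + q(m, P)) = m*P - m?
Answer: -60471/27716759 ≈ -0.0021817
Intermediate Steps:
q(m, P) = -5 - m/7 + P*m/7 (q(m, P) = -5 + (m*P - m)/7 = -5 + (P*m - m)/7 = -5 + (-m + P*m)/7 = -5 + (-m/7 + P*m/7) = -5 - m/7 + P*m/7)
O(g, p) = -5 + 5*p/7 (O(g, p) = (-5 - p/7 + (⅐)*6*p)*1 = (-5 - p/7 + 6*p/7)*1 = (-5 + 5*p/7)*1 = -5 + 5*p/7)
b(z, T) = -5 + 5*z/7
Z(H, d) = H*(4 + d) (Z(H, d) = (4 + d)*H = H*(4 + d))
c(K) = -2 + 10*K/7 (c(K) = 2*(4 + (-5 + 5*K/7)) = 2*(-1 + 5*K/7) = -2 + 10*K/7)
c(196 - 29/(-62))/(-127727) = (-2 + 10*(196 - 29/(-62))/7)/(-127727) = (-2 + 10*(196 - 29*(-1)/62)/7)*(-1/127727) = (-2 + 10*(196 - 1*(-29/62))/7)*(-1/127727) = (-2 + 10*(196 + 29/62)/7)*(-1/127727) = (-2 + (10/7)*(12181/62))*(-1/127727) = (-2 + 60905/217)*(-1/127727) = (60471/217)*(-1/127727) = -60471/27716759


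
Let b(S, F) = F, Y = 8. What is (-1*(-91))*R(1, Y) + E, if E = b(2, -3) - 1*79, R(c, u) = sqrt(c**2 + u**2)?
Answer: -82 + 91*sqrt(65) ≈ 651.67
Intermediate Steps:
E = -82 (E = -3 - 1*79 = -3 - 79 = -82)
(-1*(-91))*R(1, Y) + E = (-1*(-91))*sqrt(1**2 + 8**2) - 82 = 91*sqrt(1 + 64) - 82 = 91*sqrt(65) - 82 = -82 + 91*sqrt(65)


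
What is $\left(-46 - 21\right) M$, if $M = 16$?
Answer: $-1072$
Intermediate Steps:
$\left(-46 - 21\right) M = \left(-46 - 21\right) 16 = \left(-67\right) 16 = -1072$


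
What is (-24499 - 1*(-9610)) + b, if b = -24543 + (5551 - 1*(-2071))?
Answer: -31810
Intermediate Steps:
b = -16921 (b = -24543 + (5551 + 2071) = -24543 + 7622 = -16921)
(-24499 - 1*(-9610)) + b = (-24499 - 1*(-9610)) - 16921 = (-24499 + 9610) - 16921 = -14889 - 16921 = -31810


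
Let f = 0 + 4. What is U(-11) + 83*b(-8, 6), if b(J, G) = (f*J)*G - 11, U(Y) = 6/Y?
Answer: -185345/11 ≈ -16850.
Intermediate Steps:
f = 4
b(J, G) = -11 + 4*G*J (b(J, G) = (4*J)*G - 11 = 4*G*J - 11 = -11 + 4*G*J)
U(-11) + 83*b(-8, 6) = 6/(-11) + 83*(-11 + 4*6*(-8)) = 6*(-1/11) + 83*(-11 - 192) = -6/11 + 83*(-203) = -6/11 - 16849 = -185345/11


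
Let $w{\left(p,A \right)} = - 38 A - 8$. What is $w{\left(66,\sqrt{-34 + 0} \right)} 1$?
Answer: $-8 - 38 i \sqrt{34} \approx -8.0 - 221.58 i$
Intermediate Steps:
$w{\left(p,A \right)} = -8 - 38 A$
$w{\left(66,\sqrt{-34 + 0} \right)} 1 = \left(-8 - 38 \sqrt{-34 + 0}\right) 1 = \left(-8 - 38 \sqrt{-34}\right) 1 = \left(-8 - 38 i \sqrt{34}\right) 1 = -8 - 38 i \sqrt{34}$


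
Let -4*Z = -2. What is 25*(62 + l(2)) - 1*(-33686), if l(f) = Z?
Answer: 70497/2 ≈ 35249.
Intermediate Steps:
Z = ½ (Z = -¼*(-2) = ½ ≈ 0.50000)
l(f) = ½
25*(62 + l(2)) - 1*(-33686) = 25*(62 + ½) - 1*(-33686) = 25*(125/2) + 33686 = 3125/2 + 33686 = 70497/2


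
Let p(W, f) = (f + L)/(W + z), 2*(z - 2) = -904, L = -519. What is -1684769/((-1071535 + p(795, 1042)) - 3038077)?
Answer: 581245305/1417815617 ≈ 0.40996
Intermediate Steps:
z = -450 (z = 2 + (½)*(-904) = 2 - 452 = -450)
p(W, f) = (-519 + f)/(-450 + W) (p(W, f) = (f - 519)/(W - 450) = (-519 + f)/(-450 + W))
-1684769/((-1071535 + p(795, 1042)) - 3038077) = -1684769/((-1071535 + (-519 + 1042)/(-450 + 795)) - 3038077) = -1684769/((-1071535 + 523/345) - 3038077) = -1684769/(-369679052/345 - 3038077) = -1684769/(-1417815617/345) = -1684769*(-345/1417815617) = 581245305/1417815617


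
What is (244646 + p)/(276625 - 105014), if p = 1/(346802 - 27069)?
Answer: 78221399519/54869699863 ≈ 1.4256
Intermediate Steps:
p = 1/319733 ≈ 3.1276e-6
(244646 + p)/(276625 - 105014) = (244646 + 1/319733)/(276625 - 105014) = (78221399519/319733)/171611 = (78221399519/319733)*(1/171611) = 78221399519/54869699863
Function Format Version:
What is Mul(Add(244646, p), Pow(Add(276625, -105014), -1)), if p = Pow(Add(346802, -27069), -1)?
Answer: Rational(78221399519, 54869699863) ≈ 1.4256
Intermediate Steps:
p = Rational(1, 319733) (p = Pow(319733, -1) = Rational(1, 319733) ≈ 3.1276e-6)
Mul(Add(244646, p), Pow(Add(276625, -105014), -1)) = Mul(Add(244646, Rational(1, 319733)), Pow(Add(276625, -105014), -1)) = Mul(Rational(78221399519, 319733), Pow(171611, -1)) = Mul(Rational(78221399519, 319733), Rational(1, 171611)) = Rational(78221399519, 54869699863)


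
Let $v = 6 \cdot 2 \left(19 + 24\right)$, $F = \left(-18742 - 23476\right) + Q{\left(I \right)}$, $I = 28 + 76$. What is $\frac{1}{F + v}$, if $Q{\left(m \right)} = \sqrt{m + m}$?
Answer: $- \frac{20851}{869528298} - \frac{\sqrt{13}}{434764149} \approx -2.3988 \cdot 10^{-5}$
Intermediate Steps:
$I = 104$
$Q{\left(m \right)} = \sqrt{2} \sqrt{m}$ ($Q{\left(m \right)} = \sqrt{2 m} = \sqrt{2} \sqrt{m}$)
$F = -42218 + 4 \sqrt{13}$ ($F = \left(-18742 - 23476\right) + \sqrt{2} \sqrt{104} = -42218 + \sqrt{2} \cdot 2 \sqrt{26} = -42218 + 4 \sqrt{13} \approx -42204.0$)
$v = 516$ ($v = 12 \cdot 43 = 516$)
$\frac{1}{F + v} = \frac{1}{\left(-42218 + 4 \sqrt{13}\right) + 516} = \frac{1}{-41702 + 4 \sqrt{13}}$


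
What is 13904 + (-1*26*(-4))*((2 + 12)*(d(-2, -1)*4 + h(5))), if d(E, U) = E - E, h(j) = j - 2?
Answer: 18272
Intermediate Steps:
h(j) = -2 + j
d(E, U) = 0
13904 + (-1*26*(-4))*((2 + 12)*(d(-2, -1)*4 + h(5))) = 13904 + (-1*26*(-4))*((2 + 12)*(0*4 + (-2 + 5))) = 13904 + (-26*(-4))*(14*(0 + 3)) = 13904 + 104*(14*3) = 13904 + 104*42 = 13904 + 4368 = 18272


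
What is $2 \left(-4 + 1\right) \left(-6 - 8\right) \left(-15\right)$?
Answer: $-1260$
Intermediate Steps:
$2 \left(-4 + 1\right) \left(-6 - 8\right) \left(-15\right) = 2 \left(\left(-3\right) \left(-14\right)\right) \left(-15\right) = 2 \cdot 42 \left(-15\right) = 84 \left(-15\right) = -1260$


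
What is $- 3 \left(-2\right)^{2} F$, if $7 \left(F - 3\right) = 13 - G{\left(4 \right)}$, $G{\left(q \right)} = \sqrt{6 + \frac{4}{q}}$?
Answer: $- \frac{408}{7} + \frac{12 \sqrt{7}}{7} \approx -53.75$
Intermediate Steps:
$F = \frac{34}{7} - \frac{\sqrt{7}}{7}$ ($F = 3 + \frac{13 - \sqrt{6 + \frac{4}{4}}}{7} = 3 + \frac{13 - \sqrt{6 + 4 \cdot \frac{1}{4}}}{7} = 3 + \frac{13 - \sqrt{6 + 1}}{7} = 3 + \frac{13 - \sqrt{7}}{7} = 3 + \left(\frac{13}{7} - \frac{\sqrt{7}}{7}\right) = \frac{34}{7} - \frac{\sqrt{7}}{7} \approx 4.4792$)
$- 3 \left(-2\right)^{2} F = - 3 \left(-2\right)^{2} \left(\frac{34}{7} - \frac{\sqrt{7}}{7}\right) = \left(-3\right) 4 \left(\frac{34}{7} - \frac{\sqrt{7}}{7}\right) = - 12 \left(\frac{34}{7} - \frac{\sqrt{7}}{7}\right) = - \frac{408}{7} + \frac{12 \sqrt{7}}{7}$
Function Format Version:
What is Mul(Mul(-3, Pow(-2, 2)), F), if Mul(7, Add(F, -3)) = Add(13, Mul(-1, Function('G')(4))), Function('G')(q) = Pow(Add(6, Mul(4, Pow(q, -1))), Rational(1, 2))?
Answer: Add(Rational(-408, 7), Mul(Rational(12, 7), Pow(7, Rational(1, 2)))) ≈ -53.750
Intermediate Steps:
F = Add(Rational(34, 7), Mul(Rational(-1, 7), Pow(7, Rational(1, 2)))) (F = Add(3, Mul(Rational(1, 7), Add(13, Mul(-1, Pow(Add(6, Mul(4, Pow(4, -1))), Rational(1, 2)))))) = Add(3, Mul(Rational(1, 7), Add(13, Mul(-1, Pow(Add(6, Mul(4, Rational(1, 4))), Rational(1, 2)))))) = Add(3, Mul(Rational(1, 7), Add(13, Mul(-1, Pow(Add(6, 1), Rational(1, 2)))))) = Add(3, Mul(Rational(1, 7), Add(13, Mul(-1, Pow(7, Rational(1, 2)))))) = Add(3, Add(Rational(13, 7), Mul(Rational(-1, 7), Pow(7, Rational(1, 2))))) = Add(Rational(34, 7), Mul(Rational(-1, 7), Pow(7, Rational(1, 2)))) ≈ 4.4792)
Mul(Mul(-3, Pow(-2, 2)), F) = Mul(Mul(-3, Pow(-2, 2)), Add(Rational(34, 7), Mul(Rational(-1, 7), Pow(7, Rational(1, 2))))) = Mul(Mul(-3, 4), Add(Rational(34, 7), Mul(Rational(-1, 7), Pow(7, Rational(1, 2))))) = Mul(-12, Add(Rational(34, 7), Mul(Rational(-1, 7), Pow(7, Rational(1, 2))))) = Add(Rational(-408, 7), Mul(Rational(12, 7), Pow(7, Rational(1, 2))))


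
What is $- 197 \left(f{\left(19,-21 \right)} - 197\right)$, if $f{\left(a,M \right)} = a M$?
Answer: $117412$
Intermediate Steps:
$f{\left(a,M \right)} = M a$
$- 197 \left(f{\left(19,-21 \right)} - 197\right) = - 197 \left(\left(-21\right) 19 - 197\right) = - 197 \left(-399 - 197\right) = \left(-197\right) \left(-596\right) = 117412$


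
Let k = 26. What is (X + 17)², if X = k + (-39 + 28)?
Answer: 1024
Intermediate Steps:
X = 15 (X = 26 + (-39 + 28) = 26 - 11 = 15)
(X + 17)² = (15 + 17)² = 32² = 1024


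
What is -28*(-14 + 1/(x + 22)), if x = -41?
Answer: 7476/19 ≈ 393.47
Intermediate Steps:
-28*(-14 + 1/(x + 22)) = -28*(-14 + 1/(-41 + 22)) = -28*(-14 + 1/(-19)) = -28*(-14 - 1/19) = -28*(-267/19) = 7476/19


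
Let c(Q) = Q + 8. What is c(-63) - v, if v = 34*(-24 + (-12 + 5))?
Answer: 999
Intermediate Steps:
c(Q) = 8 + Q
v = -1054 (v = 34*(-24 - 7) = 34*(-31) = -1054)
c(-63) - v = (8 - 63) - 1*(-1054) = -55 + 1054 = 999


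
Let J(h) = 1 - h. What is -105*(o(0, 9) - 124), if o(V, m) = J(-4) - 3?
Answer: 12810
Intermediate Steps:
o(V, m) = 2 (o(V, m) = (1 - 1*(-4)) - 3 = (1 + 4) - 3 = 5 - 3 = 2)
-105*(o(0, 9) - 124) = -105*(2 - 124) = -105*(-122) = 12810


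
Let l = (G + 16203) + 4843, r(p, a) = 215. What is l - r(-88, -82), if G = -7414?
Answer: 13417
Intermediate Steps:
l = 13632 (l = (-7414 + 16203) + 4843 = 8789 + 4843 = 13632)
l - r(-88, -82) = 13632 - 1*215 = 13632 - 215 = 13417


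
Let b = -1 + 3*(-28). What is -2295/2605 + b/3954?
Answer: -1859171/2060034 ≈ -0.90250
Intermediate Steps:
b = -85 (b = -1 - 84 = -85)
-2295/2605 + b/3954 = -2295/2605 - 85/3954 = -2295*1/2605 - 85*1/3954 = -459/521 - 85/3954 = -1859171/2060034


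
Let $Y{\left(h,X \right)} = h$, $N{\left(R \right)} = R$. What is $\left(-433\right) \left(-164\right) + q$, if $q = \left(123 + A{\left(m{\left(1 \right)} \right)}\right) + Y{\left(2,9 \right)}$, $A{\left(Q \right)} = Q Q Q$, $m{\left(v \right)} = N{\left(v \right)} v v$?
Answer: $71138$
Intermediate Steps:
$m{\left(v \right)} = v^{3}$ ($m{\left(v \right)} = v v v = v^{2} v = v^{3}$)
$A{\left(Q \right)} = Q^{3}$ ($A{\left(Q \right)} = Q^{2} Q = Q^{3}$)
$q = 126$ ($q = \left(123 + \left(1^{3}\right)^{3}\right) + 2 = \left(123 + 1^{3}\right) + 2 = \left(123 + 1\right) + 2 = 124 + 2 = 126$)
$\left(-433\right) \left(-164\right) + q = \left(-433\right) \left(-164\right) + 126 = 71012 + 126 = 71138$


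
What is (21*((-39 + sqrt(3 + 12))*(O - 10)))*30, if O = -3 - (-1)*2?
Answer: 270270 - 6930*sqrt(15) ≈ 2.4343e+5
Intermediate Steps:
O = -1 (O = -3 - 1*(-2) = -3 + 2 = -1)
(21*((-39 + sqrt(3 + 12))*(O - 10)))*30 = (21*((-39 + sqrt(3 + 12))*(-1 - 10)))*30 = (21*((-39 + sqrt(15))*(-11)))*30 = (21*(429 - 11*sqrt(15)))*30 = (9009 - 231*sqrt(15))*30 = 270270 - 6930*sqrt(15)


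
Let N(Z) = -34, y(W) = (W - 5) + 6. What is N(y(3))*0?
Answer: 0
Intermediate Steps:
y(W) = 1 + W (y(W) = (-5 + W) + 6 = 1 + W)
N(y(3))*0 = -34*0 = 0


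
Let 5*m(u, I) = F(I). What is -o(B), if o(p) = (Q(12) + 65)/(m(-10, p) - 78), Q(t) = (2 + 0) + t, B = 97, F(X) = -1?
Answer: 395/391 ≈ 1.0102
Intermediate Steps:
m(u, I) = -1/5 (m(u, I) = (1/5)*(-1) = -1/5)
Q(t) = 2 + t
o(p) = -395/391 (o(p) = ((2 + 12) + 65)/(-1/5 - 78) = (14 + 65)/(-391/5) = 79*(-5/391) = -395/391)
-o(B) = -1*(-395/391) = 395/391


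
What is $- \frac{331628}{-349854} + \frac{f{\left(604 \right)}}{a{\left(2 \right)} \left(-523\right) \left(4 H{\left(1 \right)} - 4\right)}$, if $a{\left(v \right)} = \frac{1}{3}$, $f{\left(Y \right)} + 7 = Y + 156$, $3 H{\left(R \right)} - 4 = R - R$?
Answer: $- \frac{838597391}{365947284} \approx -2.2916$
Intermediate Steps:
$H{\left(R \right)} = \frac{4}{3}$ ($H{\left(R \right)} = \frac{4}{3} + \frac{R - R}{3} = \frac{4}{3} + \frac{1}{3} \cdot 0 = \frac{4}{3} + 0 = \frac{4}{3}$)
$f{\left(Y \right)} = 149 + Y$ ($f{\left(Y \right)} = -7 + \left(Y + 156\right) = -7 + \left(156 + Y\right) = 149 + Y$)
$a{\left(v \right)} = \frac{1}{3}$
$- \frac{331628}{-349854} + \frac{f{\left(604 \right)}}{a{\left(2 \right)} \left(-523\right) \left(4 H{\left(1 \right)} - 4\right)} = - \frac{331628}{-349854} + \frac{149 + 604}{\frac{1}{3} \left(-523\right) \left(4 \cdot \frac{4}{3} - 4\right)} = \left(-331628\right) \left(- \frac{1}{349854}\right) + \frac{753}{\left(- \frac{523}{3}\right) \left(\frac{16}{3} - 4\right)} = \frac{165814}{174927} + \frac{753}{\left(- \frac{523}{3}\right) \frac{4}{3}} = \frac{165814}{174927} + \frac{753}{- \frac{2092}{9}} = \frac{165814}{174927} + 753 \left(- \frac{9}{2092}\right) = \frac{165814}{174927} - \frac{6777}{2092} = - \frac{838597391}{365947284}$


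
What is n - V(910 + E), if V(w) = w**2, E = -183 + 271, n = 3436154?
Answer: 2440150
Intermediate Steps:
E = 88
n - V(910 + E) = 3436154 - (910 + 88)**2 = 3436154 - 1*998**2 = 3436154 - 1*996004 = 3436154 - 996004 = 2440150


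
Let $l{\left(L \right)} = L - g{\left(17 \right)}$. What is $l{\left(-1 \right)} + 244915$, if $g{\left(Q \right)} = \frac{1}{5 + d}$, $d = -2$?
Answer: $\frac{734741}{3} \approx 2.4491 \cdot 10^{5}$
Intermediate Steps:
$g{\left(Q \right)} = \frac{1}{3}$ ($g{\left(Q \right)} = \frac{1}{5 - 2} = \frac{1}{3}$)
$l{\left(L \right)} = - \frac{1}{3} + L$ ($l{\left(L \right)} = L - \frac{1}{3} = - \frac{1}{3} + L$)
$l{\left(-1 \right)} + 244915 = \left(- \frac{1}{3} - 1\right) + 244915 = - \frac{4}{3} + 244915 = \frac{734741}{3}$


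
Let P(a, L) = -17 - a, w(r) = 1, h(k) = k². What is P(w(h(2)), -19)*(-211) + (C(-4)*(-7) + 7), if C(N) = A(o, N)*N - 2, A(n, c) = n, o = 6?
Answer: 3987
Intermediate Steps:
C(N) = -2 + 6*N (C(N) = 6*N - 2 = -2 + 6*N)
P(w(h(2)), -19)*(-211) + (C(-4)*(-7) + 7) = (-17 - 1*1)*(-211) + ((-2 + 6*(-4))*(-7) + 7) = (-17 - 1)*(-211) + ((-2 - 24)*(-7) + 7) = -18*(-211) + (-26*(-7) + 7) = 3798 + (182 + 7) = 3798 + 189 = 3987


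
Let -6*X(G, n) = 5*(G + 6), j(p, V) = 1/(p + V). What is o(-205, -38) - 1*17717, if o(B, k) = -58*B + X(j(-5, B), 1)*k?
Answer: -710281/126 ≈ -5637.1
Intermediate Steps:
j(p, V) = 1/(V + p)
X(G, n) = -5 - 5*G/6 (X(G, n) = -5*(G + 6)/6 = -5*(6 + G)/6 = -(30 + 5*G)/6 = -5 - 5*G/6)
o(B, k) = -58*B + k*(-5 - 5/(6*(-5 + B))) (o(B, k) = -58*B + (-5 - 5/(6*(B - 5)))*k = -58*B + (-5 - 5/(6*(-5 + B)))*k = -58*B + k*(-5 - 5/(6*(-5 + B))))
o(-205, -38) - 1*17717 = (-348*(-205)*(-5 - 205) - 5*(-38)*(-29 + 6*(-205)))/(6*(-5 - 205)) - 1*17717 = (⅙)*(-348*(-205)*(-210) - 5*(-38)*(-29 - 1230))/(-210) - 17717 = (⅙)*(-1/210)*(-14981400 - 5*(-38)*(-1259)) - 17717 = (⅙)*(-1/210)*(-14981400 - 239210) - 17717 = (⅙)*(-1/210)*(-15220610) - 17717 = 1522061/126 - 17717 = -710281/126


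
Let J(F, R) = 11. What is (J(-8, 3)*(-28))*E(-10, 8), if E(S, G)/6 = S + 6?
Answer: 7392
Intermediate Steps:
E(S, G) = 36 + 6*S (E(S, G) = 6*(S + 6) = 6*(6 + S) = 36 + 6*S)
(J(-8, 3)*(-28))*E(-10, 8) = (11*(-28))*(36 + 6*(-10)) = -308*(36 - 60) = -308*(-24) = 7392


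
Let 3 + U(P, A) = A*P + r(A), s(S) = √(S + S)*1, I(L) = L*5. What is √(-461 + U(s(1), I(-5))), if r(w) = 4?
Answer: √(-460 - 25*√2) ≈ 22.257*I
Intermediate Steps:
I(L) = 5*L
s(S) = √2*√S (s(S) = √(2*S)*1 = (√2*√S)*1 = √2*√S)
U(P, A) = 1 + A*P (U(P, A) = -3 + (A*P + 4) = -3 + (4 + A*P) = 1 + A*P)
√(-461 + U(s(1), I(-5))) = √(-461 + (1 + (5*(-5))*(√2*√1))) = √(-461 + (1 - 25*√2)) = √(-460 - 25*√2)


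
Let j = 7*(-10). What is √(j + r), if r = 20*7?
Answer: √70 ≈ 8.3666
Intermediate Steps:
j = -70
r = 140
√(j + r) = √(-70 + 140) = √70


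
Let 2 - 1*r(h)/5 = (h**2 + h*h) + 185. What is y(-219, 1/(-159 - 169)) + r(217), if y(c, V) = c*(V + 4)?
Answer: -155039149/328 ≈ -4.7268e+5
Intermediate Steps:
y(c, V) = c*(4 + V)
r(h) = -915 - 10*h**2 (r(h) = 10 - 5*((h**2 + h*h) + 185) = 10 - 5*((h**2 + h**2) + 185) = 10 - 5*(2*h**2 + 185) = 10 - 5*(185 + 2*h**2) = 10 + (-925 - 10*h**2) = -915 - 10*h**2)
y(-219, 1/(-159 - 169)) + r(217) = -219*(4 + 1/(-159 - 169)) + (-915 - 10*217**2) = -219*(4 + 1/(-328)) + (-915 - 10*47089) = -219*(4 - 1/328) + (-915 - 470890) = -219*1311/328 - 471805 = -287109/328 - 471805 = -155039149/328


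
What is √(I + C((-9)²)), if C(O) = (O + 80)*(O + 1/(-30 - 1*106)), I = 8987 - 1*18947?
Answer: √14241070/68 ≈ 55.496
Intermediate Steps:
I = -9960 (I = 8987 - 18947 = -9960)
C(O) = (80 + O)*(-1/136 + O) (C(O) = (80 + O)*(O + 1/(-30 - 106)) = (80 + O)*(O + 1/(-136)) = (80 + O)*(O - 1/136) = (80 + O)*(-1/136 + O))
√(I + C((-9)²)) = √(-9960 + (-10/17 + ((-9)²)² + (10879/136)*(-9)²)) = √(-9960 + (-10/17 + 81² + (10879/136)*81)) = √(-9960 + (-10/17 + 6561 + 881199/136)) = √(-9960 + 1773415/136) = √(418855/136) = √14241070/68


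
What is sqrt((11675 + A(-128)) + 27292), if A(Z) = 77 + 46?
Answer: sqrt(39090) ≈ 197.71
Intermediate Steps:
A(Z) = 123
sqrt((11675 + A(-128)) + 27292) = sqrt((11675 + 123) + 27292) = sqrt(11798 + 27292) = sqrt(39090)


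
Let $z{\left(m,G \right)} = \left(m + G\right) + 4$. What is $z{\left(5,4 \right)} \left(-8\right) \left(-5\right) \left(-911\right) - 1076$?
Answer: $-474796$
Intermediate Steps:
$z{\left(m,G \right)} = 4 + G + m$ ($z{\left(m,G \right)} = \left(G + m\right) + 4 = 4 + G + m$)
$z{\left(5,4 \right)} \left(-8\right) \left(-5\right) \left(-911\right) - 1076 = \left(4 + 4 + 5\right) \left(-8\right) \left(-5\right) \left(-911\right) - 1076 = 13 \left(-8\right) \left(-5\right) \left(-911\right) - 1076 = \left(-104\right) \left(-5\right) \left(-911\right) - 1076 = 520 \left(-911\right) - 1076 = -473720 - 1076 = -474796$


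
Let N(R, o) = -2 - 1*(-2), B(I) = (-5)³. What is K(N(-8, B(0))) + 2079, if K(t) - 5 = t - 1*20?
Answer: 2064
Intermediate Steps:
B(I) = -125
N(R, o) = 0 (N(R, o) = -2 + 2 = 0)
K(t) = -15 + t (K(t) = 5 + (t - 1*20) = 5 + (t - 20) = 5 + (-20 + t) = -15 + t)
K(N(-8, B(0))) + 2079 = (-15 + 0) + 2079 = -15 + 2079 = 2064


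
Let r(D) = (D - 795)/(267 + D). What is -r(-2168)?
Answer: -2963/1901 ≈ -1.5587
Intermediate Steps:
r(D) = (-795 + D)/(267 + D)
-r(-2168) = -(-795 - 2168)/(267 - 2168) = -(-2963)/(-1901) = -(-1)*(-2963)/1901 = -1*2963/1901 = -2963/1901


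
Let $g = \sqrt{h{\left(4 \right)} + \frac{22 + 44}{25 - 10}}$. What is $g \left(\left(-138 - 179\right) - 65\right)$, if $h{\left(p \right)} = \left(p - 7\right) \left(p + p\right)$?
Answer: $- \frac{2674 i \sqrt{10}}{5} \approx - 1691.2 i$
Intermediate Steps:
$h{\left(p \right)} = 2 p \left(-7 + p\right)$ ($h{\left(p \right)} = \left(-7 + p\right) 2 p = 2 p \left(-7 + p\right)$)
$g = \frac{7 i \sqrt{10}}{5}$ ($g = \sqrt{2 \cdot 4 \left(-7 + 4\right) + \frac{22 + 44}{25 - 10}} = \sqrt{2 \cdot 4 \left(-3\right) + \frac{66}{15}} = \sqrt{-24 + 66 \cdot \frac{1}{15}} = \sqrt{-24 + \frac{22}{5}} = \sqrt{- \frac{98}{5}} = \frac{7 i \sqrt{10}}{5} \approx 4.4272 i$)
$g \left(\left(-138 - 179\right) - 65\right) = \frac{7 i \sqrt{10}}{5} \left(\left(-138 - 179\right) - 65\right) = \frac{7 i \sqrt{10}}{5} \left(-317 - 65\right) = \frac{7 i \sqrt{10}}{5} \left(-382\right) = - \frac{2674 i \sqrt{10}}{5}$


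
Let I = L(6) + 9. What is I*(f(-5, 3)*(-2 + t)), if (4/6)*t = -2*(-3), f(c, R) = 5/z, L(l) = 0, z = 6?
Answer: 105/2 ≈ 52.500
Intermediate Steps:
f(c, R) = ⅚ (f(c, R) = 5/6 = 5*(⅙) = ⅚)
t = 9 (t = 3*(-2*(-3))/2 = (3/2)*6 = 9)
I = 9 (I = 0 + 9 = 9)
I*(f(-5, 3)*(-2 + t)) = 9*(5*(-2 + 9)/6) = 9*((⅚)*7) = 9*(35/6) = 105/2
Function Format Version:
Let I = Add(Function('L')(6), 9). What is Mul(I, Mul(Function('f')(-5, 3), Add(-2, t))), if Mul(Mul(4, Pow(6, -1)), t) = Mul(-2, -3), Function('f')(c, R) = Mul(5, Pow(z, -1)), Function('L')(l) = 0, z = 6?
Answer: Rational(105, 2) ≈ 52.500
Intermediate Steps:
Function('f')(c, R) = Rational(5, 6) (Function('f')(c, R) = Mul(5, Pow(6, -1)) = Mul(5, Rational(1, 6)) = Rational(5, 6))
t = 9 (t = Mul(Rational(3, 2), Mul(-2, -3)) = Mul(Rational(3, 2), 6) = 9)
I = 9 (I = Add(0, 9) = 9)
Mul(I, Mul(Function('f')(-5, 3), Add(-2, t))) = Mul(9, Mul(Rational(5, 6), Add(-2, 9))) = Mul(9, Mul(Rational(5, 6), 7)) = Mul(9, Rational(35, 6)) = Rational(105, 2)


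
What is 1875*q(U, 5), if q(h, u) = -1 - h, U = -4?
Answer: 5625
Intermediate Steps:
1875*q(U, 5) = 1875*(-1 - 1*(-4)) = 1875*(-1 + 4) = 1875*3 = 5625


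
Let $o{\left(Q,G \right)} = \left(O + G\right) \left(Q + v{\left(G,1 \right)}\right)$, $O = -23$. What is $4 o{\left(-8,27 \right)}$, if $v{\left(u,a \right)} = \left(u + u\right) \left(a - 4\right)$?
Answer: $-2720$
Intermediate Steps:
$v{\left(u,a \right)} = 2 u \left(-4 + a\right)$
$o{\left(Q,G \right)} = \left(-23 + G\right) \left(Q - 6 G\right)$ ($o{\left(Q,G \right)} = \left(-23 + G\right) \left(Q + 2 G \left(-4 + 1\right)\right) = \left(-23 + G\right) \left(Q + 2 G \left(-3\right)\right) = \left(-23 + G\right) \left(Q - 6 G\right)$)
$4 o{\left(-8,27 \right)} = 4 \left(\left(-23\right) \left(-8\right) - 6 \cdot 27^{2} + 138 \cdot 27 + 27 \left(-8\right)\right) = 4 \left(184 - 4374 + 3726 - 216\right) = 4 \left(-680\right) = -2720$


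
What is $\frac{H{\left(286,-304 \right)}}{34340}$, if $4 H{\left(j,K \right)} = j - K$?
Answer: $\frac{59}{13736} \approx 0.0042953$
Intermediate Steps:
$H{\left(j,K \right)} = - \frac{K}{4} + \frac{j}{4}$ ($H{\left(j,K \right)} = \frac{j - K}{4} = - \frac{K}{4} + \frac{j}{4}$)
$\frac{H{\left(286,-304 \right)}}{34340} = \frac{\left(- \frac{1}{4}\right) \left(-304\right) + \frac{1}{4} \cdot 286}{34340} = \left(76 + \frac{143}{2}\right) \frac{1}{34340} = \frac{295}{2} \cdot \frac{1}{34340} = \frac{59}{13736}$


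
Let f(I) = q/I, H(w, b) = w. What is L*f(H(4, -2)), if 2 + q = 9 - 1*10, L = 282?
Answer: -423/2 ≈ -211.50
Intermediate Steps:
q = -3 (q = -2 + (9 - 1*10) = -2 + (9 - 10) = -2 - 1 = -3)
f(I) = -3/I
L*f(H(4, -2)) = 282*(-3/4) = -423/2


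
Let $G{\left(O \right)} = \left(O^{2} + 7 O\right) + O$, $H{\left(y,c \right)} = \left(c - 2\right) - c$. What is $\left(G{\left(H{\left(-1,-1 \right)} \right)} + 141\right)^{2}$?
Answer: $16641$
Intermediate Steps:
$H{\left(y,c \right)} = -2$ ($H{\left(y,c \right)} = \left(c - 2\right) - c = \left(-2 + c\right) - c = -2$)
$G{\left(O \right)} = O^{2} + 8 O$
$\left(G{\left(H{\left(-1,-1 \right)} \right)} + 141\right)^{2} = \left(- 2 \left(8 - 2\right) + 141\right)^{2} = \left(\left(-2\right) 6 + 141\right)^{2} = \left(-12 + 141\right)^{2} = 129^{2} = 16641$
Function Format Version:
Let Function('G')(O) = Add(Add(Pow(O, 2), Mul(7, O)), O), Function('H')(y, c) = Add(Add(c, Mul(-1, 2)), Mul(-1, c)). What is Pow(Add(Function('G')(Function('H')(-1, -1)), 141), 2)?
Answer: 16641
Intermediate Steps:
Function('H')(y, c) = -2 (Function('H')(y, c) = Add(Add(c, -2), Mul(-1, c)) = Add(Add(-2, c), Mul(-1, c)) = -2)
Function('G')(O) = Add(Pow(O, 2), Mul(8, O))
Pow(Add(Function('G')(Function('H')(-1, -1)), 141), 2) = Pow(Add(Mul(-2, Add(8, -2)), 141), 2) = Pow(Add(Mul(-2, 6), 141), 2) = Pow(Add(-12, 141), 2) = Pow(129, 2) = 16641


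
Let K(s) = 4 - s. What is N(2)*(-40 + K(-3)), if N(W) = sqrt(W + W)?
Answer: -66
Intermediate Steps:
N(W) = sqrt(2)*sqrt(W) (N(W) = sqrt(2*W) = sqrt(2)*sqrt(W))
N(2)*(-40 + K(-3)) = (sqrt(2)*sqrt(2))*(-40 + (4 - 1*(-3))) = 2*(-40 + (4 + 3)) = 2*(-40 + 7) = 2*(-33) = -66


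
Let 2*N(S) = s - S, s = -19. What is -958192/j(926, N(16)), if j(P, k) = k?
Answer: 1916384/35 ≈ 54754.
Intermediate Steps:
N(S) = -19/2 - S/2 (N(S) = (-19 - S)/2 = -19/2 - S/2)
-958192/j(926, N(16)) = -958192/(-19/2 - 1/2*16) = -958192/(-19/2 - 8) = -958192/(-35/2) = -958192*(-2/35) = 1916384/35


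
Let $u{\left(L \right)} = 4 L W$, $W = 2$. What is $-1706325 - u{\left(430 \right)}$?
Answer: $-1709765$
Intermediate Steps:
$u{\left(L \right)} = 8 L$ ($u{\left(L \right)} = 4 L 2 = 8 L$)
$-1706325 - u{\left(430 \right)} = -1706325 - 8 \cdot 430 = -1706325 - 3440 = -1709765$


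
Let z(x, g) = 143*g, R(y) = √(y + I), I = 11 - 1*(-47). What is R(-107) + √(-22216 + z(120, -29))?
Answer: I*(7 + √26363) ≈ 169.37*I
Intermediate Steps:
I = 58 (I = 11 + 47 = 58)
R(y) = √(58 + y) (R(y) = √(y + 58) = √(58 + y))
R(-107) + √(-22216 + z(120, -29)) = √(58 - 107) + √(-22216 + 143*(-29)) = √(-49) + √(-22216 - 4147) = 7*I + √(-26363) = 7*I + I*√26363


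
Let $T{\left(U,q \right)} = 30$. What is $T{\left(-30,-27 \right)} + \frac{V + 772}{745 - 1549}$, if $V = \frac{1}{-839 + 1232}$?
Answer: $\frac{9175763}{315972} \approx 29.04$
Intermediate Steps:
$V = \frac{1}{393} \approx 0.0025445$
$T{\left(-30,-27 \right)} + \frac{V + 772}{745 - 1549} = 30 + \frac{\frac{1}{393} + 772}{745 - 1549} = 30 + \frac{303397}{393 \left(-804\right)} = 30 + \frac{303397}{393} \left(- \frac{1}{804}\right) = 30 - \frac{303397}{315972} = \frac{9175763}{315972}$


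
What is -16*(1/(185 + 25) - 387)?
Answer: 650152/105 ≈ 6191.9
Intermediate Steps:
-16*(1/(185 + 25) - 387) = -16*(1/210 - 387) = -16*(-81269/210) = 650152/105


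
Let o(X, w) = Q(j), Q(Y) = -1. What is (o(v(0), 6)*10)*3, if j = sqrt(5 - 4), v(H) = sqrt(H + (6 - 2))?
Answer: -30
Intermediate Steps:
v(H) = sqrt(4 + H) (v(H) = sqrt(H + 4) = sqrt(4 + H))
j = 1 (j = sqrt(1) = 1)
o(X, w) = -1
(o(v(0), 6)*10)*3 = -1*10*3 = -10*3 = -30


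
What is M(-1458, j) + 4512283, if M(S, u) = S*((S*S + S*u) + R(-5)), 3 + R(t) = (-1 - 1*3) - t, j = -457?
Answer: -4066322861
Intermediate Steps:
R(t) = -7 - t (R(t) = -3 + ((-1 - 1*3) - t) = -3 + ((-1 - 3) - t) = -3 + (-4 - t) = -7 - t)
M(S, u) = S*(-2 + S² + S*u) (M(S, u) = S*((S*S + S*u) + (-7 - 1*(-5))) = S*((S² + S*u) + (-7 + 5)) = S*((S² + S*u) - 2) = S*(-2 + S² + S*u))
M(-1458, j) + 4512283 = -1458*(-2 + (-1458)² - 1458*(-457)) + 4512283 = -1458*(-2 + 2125764 + 666306) + 4512283 = -1458*2792068 + 4512283 = -4070835144 + 4512283 = -4066322861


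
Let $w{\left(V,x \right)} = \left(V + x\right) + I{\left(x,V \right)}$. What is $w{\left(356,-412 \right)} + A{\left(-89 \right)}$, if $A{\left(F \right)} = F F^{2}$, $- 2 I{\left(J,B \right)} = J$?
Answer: $-704819$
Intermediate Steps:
$I{\left(J,B \right)} = - \frac{J}{2}$
$A{\left(F \right)} = F^{3}$
$w{\left(V,x \right)} = V + \frac{x}{2}$ ($w{\left(V,x \right)} = \left(V + x\right) - \frac{x}{2} = V + \frac{x}{2}$)
$w{\left(356,-412 \right)} + A{\left(-89 \right)} = \left(356 + \frac{1}{2} \left(-412\right)\right) + \left(-89\right)^{3} = \left(356 - 206\right) - 704969 = 150 - 704969 = -704819$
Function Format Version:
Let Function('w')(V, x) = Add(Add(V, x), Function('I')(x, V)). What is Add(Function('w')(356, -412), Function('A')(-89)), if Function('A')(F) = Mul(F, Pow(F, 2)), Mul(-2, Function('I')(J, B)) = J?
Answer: -704819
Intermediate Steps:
Function('I')(J, B) = Mul(Rational(-1, 2), J)
Function('A')(F) = Pow(F, 3)
Function('w')(V, x) = Add(V, Mul(Rational(1, 2), x)) (Function('w')(V, x) = Add(Add(V, x), Mul(Rational(-1, 2), x)) = Add(V, Mul(Rational(1, 2), x)))
Add(Function('w')(356, -412), Function('A')(-89)) = Add(Add(356, Mul(Rational(1, 2), -412)), Pow(-89, 3)) = Add(Add(356, -206), -704969) = Add(150, -704969) = -704819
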